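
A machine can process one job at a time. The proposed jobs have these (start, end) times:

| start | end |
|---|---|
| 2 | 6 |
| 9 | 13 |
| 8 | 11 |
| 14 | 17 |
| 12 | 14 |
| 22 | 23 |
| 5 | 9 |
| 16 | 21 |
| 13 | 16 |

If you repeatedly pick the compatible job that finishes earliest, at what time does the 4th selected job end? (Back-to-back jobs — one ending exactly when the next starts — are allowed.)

17

Order by finish time; keep every interval that doesn't clash with the previous kept one.
By end time: (2,6), (5,9), (8,11), (9,13), (12,14), (13,16), (14,17), (16,21), (22,23).
Pick (2,6); next start ≥ 6 → (8,11); next start ≥ 11 → (12,14); next start ≥ 14 → (14,17); next start ≥ 17 → (22,23).
Selected: (2,6) (8,11) (12,14) (14,17) (22,23)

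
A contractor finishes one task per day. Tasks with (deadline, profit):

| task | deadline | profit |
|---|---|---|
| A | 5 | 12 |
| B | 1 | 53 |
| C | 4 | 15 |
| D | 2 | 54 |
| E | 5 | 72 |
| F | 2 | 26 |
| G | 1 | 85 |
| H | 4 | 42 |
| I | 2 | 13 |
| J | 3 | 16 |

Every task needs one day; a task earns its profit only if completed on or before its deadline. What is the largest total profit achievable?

269

Profit order: G=85 E=72 D=54 B=53 H=42 F=26 J=16 C=15 I=13 A=12
Assign: G→slot 1, E→slot 5, D→slot 2, B skipped, H→slot 4, F skipped, J→slot 3, C skipped, I skipped, A skipped.
Slots: [1:G] [2:D] [3:J] [4:H] [5:E]
Profit = 85 + 54 + 16 + 42 + 72 = 269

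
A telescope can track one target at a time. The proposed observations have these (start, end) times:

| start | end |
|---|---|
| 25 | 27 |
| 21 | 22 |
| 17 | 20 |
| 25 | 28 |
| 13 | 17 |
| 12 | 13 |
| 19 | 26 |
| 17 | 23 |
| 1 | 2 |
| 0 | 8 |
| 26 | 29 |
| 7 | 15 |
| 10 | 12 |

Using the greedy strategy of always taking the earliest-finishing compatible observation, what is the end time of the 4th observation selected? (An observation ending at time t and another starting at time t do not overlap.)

17

Sorted by end: (1,2)  (0,8)  (10,12)  (12,13)  (7,15)  (13,17)  (17,20)  (21,22)  (17,23)  (19,26)  (25,27)  (25,28)  (26,29)
take (1,2); take (10,12); take (12,13); take (13,17); take (17,20); take (21,22); take (25,27); skip (25,28); skip (26,29).
Selected: (1,2) (10,12) (12,13) (13,17) (17,20) (21,22) (25,27)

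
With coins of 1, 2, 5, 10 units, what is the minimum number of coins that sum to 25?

Greedy: take as many of the largest coin as possible, then repeat with the remainder.
25 = 2×10 + 1×5
Total coins = 2 + 1 = 3

3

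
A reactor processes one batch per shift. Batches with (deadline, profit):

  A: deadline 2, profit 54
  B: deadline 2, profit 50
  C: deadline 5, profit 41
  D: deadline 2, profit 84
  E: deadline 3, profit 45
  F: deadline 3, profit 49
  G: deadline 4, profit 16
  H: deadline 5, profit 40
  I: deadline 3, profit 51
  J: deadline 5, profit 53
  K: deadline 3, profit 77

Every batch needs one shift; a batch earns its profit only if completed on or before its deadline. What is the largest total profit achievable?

309

Profit order: D=84 K=77 A=54 J=53 I=51 B=50 F=49 E=45 C=41 H=40 G=16
Assign: D→slot 2, K→slot 3, A→slot 1, J→slot 5, I skipped, B skipped, F skipped, E skipped, C→slot 4, H skipped, G skipped.
Slots: [1:A] [2:D] [3:K] [4:C] [5:J]
Profit = 54 + 84 + 77 + 41 + 53 = 309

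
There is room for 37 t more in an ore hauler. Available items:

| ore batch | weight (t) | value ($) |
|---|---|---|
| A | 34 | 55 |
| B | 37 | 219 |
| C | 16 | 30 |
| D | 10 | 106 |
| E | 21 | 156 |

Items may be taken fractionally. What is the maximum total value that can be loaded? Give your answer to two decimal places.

297.51

Ratios (sorted): D 10.60, E 7.43, B 5.92, C 1.88, A 1.62
take D (10 @ 106); take E (21 @ 156); take 6/37 of B → 35.51. Capacity used 37/37.
Total value = 297.51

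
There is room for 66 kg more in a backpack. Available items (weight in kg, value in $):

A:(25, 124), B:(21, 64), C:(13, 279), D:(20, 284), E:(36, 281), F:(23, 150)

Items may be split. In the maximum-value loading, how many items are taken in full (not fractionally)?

Greedy by value/weight ratio, highest first.
Ratios (sorted): C 21.46, D 14.20, E 7.81, F 6.52, A 4.96, B 3.05
take C (13 @ 279); take D (20 @ 284); take 33/36 of E → 257.58. Capacity used 66/66.
2 item(s) taken whole; one partial (take 33/36 of E).

2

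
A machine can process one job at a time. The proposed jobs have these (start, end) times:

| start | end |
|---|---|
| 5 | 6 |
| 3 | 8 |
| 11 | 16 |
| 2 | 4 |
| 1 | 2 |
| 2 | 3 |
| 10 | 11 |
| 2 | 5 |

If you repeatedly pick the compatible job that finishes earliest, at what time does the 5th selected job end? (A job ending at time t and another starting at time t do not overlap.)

Sorted by end: (1,2)  (2,3)  (2,4)  (2,5)  (5,6)  (3,8)  (10,11)  (11,16)
take (1,2); take (2,3); take (5,6); take (10,11); take (11,16).
Selected: (1,2) (2,3) (5,6) (10,11) (11,16)

16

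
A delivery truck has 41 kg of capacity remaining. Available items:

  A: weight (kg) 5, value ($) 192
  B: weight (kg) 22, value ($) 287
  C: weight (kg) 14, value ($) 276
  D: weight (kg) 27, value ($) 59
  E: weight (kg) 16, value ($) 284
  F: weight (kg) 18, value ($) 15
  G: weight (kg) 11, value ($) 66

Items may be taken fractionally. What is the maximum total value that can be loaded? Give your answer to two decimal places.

830.27

Order: A (192/5=38.40) > C (276/14=19.71) > E (284/16=17.75) > B (287/22=13.05) > G (66/11=6.00) > D (59/27=2.19) > F (15/18=0.83)
Fill: take A (5 @ 192) → take C (14 @ 276) → take E (16 @ 284) → take 6/22 of B → 78.27; 41/41 used.
Total value = 830.27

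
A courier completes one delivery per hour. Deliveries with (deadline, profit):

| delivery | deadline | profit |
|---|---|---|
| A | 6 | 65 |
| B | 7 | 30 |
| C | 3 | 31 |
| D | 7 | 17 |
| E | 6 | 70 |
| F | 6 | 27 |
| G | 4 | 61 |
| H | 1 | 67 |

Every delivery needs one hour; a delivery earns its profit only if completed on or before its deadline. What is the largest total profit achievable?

351

Take jobs in profit order; each goes to the latest open slot no later than its deadline.
By profit: E(d6,70), H(d1,67), A(d6,65), G(d4,61), C(d3,31), B(d7,30), F(d6,27), D(d7,17)
E→slot 6; H→slot 1; A→slot 5; G→slot 4; C→slot 3; B→slot 7; F→slot 2; D skipped.
Profit = 67 + 27 + 31 + 61 + 65 + 70 + 30 = 351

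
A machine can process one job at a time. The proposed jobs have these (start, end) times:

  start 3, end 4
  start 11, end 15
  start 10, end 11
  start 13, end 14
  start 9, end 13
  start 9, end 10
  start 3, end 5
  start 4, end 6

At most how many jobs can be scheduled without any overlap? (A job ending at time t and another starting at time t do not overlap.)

Order by finish time; keep every interval that doesn't clash with the previous kept one.
By end time: (3,4), (3,5), (4,6), (9,10), (10,11), (9,13), (13,14), (11,15).
Pick (3,4); next start ≥ 4 → (4,6); next start ≥ 6 → (9,10); next start ≥ 10 → (10,11); next start ≥ 11 → (13,14).
Selected 5 jobs.

5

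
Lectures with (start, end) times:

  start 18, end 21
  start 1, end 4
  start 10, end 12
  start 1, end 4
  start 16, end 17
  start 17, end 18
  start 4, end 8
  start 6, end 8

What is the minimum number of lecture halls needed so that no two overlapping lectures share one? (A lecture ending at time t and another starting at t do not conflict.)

2

The answer is the maximum number of intervals overlapping at any instant.
starts: [1, 1, 4, 6, 10, 16, 17, 18]
ends:   [4, 4, 8, 8, 12, 17, 18, 21]
s1→1 s1→2  — peak 2.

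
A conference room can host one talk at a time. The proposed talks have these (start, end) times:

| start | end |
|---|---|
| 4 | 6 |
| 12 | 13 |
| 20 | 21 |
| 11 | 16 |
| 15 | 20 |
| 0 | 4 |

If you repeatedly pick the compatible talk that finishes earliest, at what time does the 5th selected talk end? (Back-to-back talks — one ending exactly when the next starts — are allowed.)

Sort by end time and greedily take each interval whose start is ≥ the last chosen end.
By end time: (0,4), (4,6), (12,13), (11,16), (15,20), (20,21).
Pick (0,4); next start ≥ 4 → (4,6); next start ≥ 6 → (12,13); next start ≥ 13 → (15,20); next start ≥ 20 → (20,21).
Selected: (0,4) (4,6) (12,13) (15,20) (20,21)

21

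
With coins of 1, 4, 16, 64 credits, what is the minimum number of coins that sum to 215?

215 = 3×64 + 1×16 + 1×4 + 3×1
Total coins = 3 + 1 + 1 + 3 = 8

8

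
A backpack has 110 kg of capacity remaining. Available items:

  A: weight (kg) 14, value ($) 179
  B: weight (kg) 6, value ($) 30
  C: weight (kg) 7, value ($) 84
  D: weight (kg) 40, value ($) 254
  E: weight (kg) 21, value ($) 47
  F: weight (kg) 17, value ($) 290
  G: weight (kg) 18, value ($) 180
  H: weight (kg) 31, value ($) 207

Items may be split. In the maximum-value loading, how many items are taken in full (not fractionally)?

5

Greedy by value/weight ratio, highest first.
Ratios (sorted): F 17.06, A 12.79, C 12.00, G 10.00, H 6.68, D 6.35, B 5.00, E 2.24
take F (17 @ 290); take A (14 @ 179); take C (7 @ 84); take G (18 @ 180); take H (31 @ 207); take 23/40 of D → 146.05. Capacity used 110/110.
5 item(s) taken whole; one partial (take 23/40 of D).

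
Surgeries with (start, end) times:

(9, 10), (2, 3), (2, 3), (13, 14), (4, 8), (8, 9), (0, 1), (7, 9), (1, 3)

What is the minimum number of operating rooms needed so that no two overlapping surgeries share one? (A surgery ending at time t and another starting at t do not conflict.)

Count concurrent intervals with a sweep; the peak is the room count.
starts: [0, 1, 2, 2, 4, 7, 8, 9, 13]
ends:   [1, 3, 3, 3, 8, 9, 9, 10, 14]
s0→1 e1→0 s1→1 s2→2 s2→3  — peak 3.

3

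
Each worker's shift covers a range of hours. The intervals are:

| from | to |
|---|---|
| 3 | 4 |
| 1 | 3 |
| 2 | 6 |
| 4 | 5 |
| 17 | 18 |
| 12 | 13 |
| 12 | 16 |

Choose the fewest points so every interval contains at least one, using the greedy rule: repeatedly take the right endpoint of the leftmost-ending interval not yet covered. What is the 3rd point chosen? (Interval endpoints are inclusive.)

Sorted: [1,3] [3,4] [4,5] [2,6] [12,13] [12,16] [17,18]
{[1,3],[3,4]} hit by 3; {[4,5],[2,6]} hit by 5; {[12,13],[12,16]} hit by 13; {[17,18]} hit by 18.
Points: 3, 5, 13, 18 (4 total).

13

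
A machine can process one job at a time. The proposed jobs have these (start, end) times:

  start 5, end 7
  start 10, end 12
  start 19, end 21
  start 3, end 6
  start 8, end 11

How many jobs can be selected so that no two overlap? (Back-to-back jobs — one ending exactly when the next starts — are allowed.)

3

By end time: (3,6), (5,7), (8,11), (10,12), (19,21).
Pick (3,6); next start ≥ 6 → (8,11); next start ≥ 11 → (19,21).
Selected 3 jobs.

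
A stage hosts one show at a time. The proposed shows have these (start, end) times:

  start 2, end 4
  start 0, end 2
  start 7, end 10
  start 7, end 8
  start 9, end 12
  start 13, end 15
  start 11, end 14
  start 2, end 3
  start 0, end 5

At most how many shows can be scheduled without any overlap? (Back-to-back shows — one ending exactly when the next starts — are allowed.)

5

Sort by end time and greedily take each interval whose start is ≥ the last chosen end.
Sorted by end: (0,2)  (2,3)  (2,4)  (0,5)  (7,8)  (7,10)  (9,12)  (11,14)  (13,15)
take (0,2); take (2,3); skip (2,4); take (7,8); take (9,12); take (13,15).
Selected 5 shows.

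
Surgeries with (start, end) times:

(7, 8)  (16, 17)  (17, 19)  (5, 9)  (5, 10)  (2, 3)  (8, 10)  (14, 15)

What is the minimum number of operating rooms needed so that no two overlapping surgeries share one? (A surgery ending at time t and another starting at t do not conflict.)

3

starts: [2, 5, 5, 7, 8, 14, 16, 17]
ends:   [3, 8, 9, 10, 10, 15, 17, 19]
s2→1 e3→0 s5→1 s5→2 s7→3  — peak 3.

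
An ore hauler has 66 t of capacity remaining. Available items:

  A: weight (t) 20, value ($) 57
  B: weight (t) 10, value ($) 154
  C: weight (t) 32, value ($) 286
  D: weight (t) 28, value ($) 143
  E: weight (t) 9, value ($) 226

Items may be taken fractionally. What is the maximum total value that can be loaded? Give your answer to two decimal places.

Order: E (226/9=25.11) > B (154/10=15.40) > C (286/32=8.94) > D (143/28=5.11) > A (57/20=2.85)
Fill: take E (9 @ 226) → take B (10 @ 154) → take C (32 @ 286) → take 15/28 of D → 76.61; 66/66 used.
Total value = 742.61

742.61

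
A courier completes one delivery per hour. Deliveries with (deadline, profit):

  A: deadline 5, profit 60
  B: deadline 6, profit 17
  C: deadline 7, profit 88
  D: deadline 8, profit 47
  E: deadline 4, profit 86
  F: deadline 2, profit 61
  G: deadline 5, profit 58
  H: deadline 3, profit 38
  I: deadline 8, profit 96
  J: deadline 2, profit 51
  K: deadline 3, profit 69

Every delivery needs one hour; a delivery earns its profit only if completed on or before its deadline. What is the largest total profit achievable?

565

Profit order: I=96 C=88 E=86 K=69 F=61 A=60 G=58 J=51 D=47 H=38 B=17
Assign: I→slot 8, C→slot 7, E→slot 4, K→slot 3, F→slot 2, A→slot 5, G→slot 1, J skipped, D→slot 6, H skipped, B skipped.
Slots: [1:G] [2:F] [3:K] [4:E] [5:A] [6:D] [7:C] [8:I]
Profit = 58 + 61 + 69 + 86 + 60 + 47 + 88 + 96 = 565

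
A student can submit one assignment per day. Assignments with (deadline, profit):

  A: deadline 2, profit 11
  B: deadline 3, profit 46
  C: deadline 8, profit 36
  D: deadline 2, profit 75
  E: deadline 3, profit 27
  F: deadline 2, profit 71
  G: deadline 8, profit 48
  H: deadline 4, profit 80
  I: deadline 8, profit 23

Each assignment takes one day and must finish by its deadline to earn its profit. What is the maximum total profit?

379

Take jobs in profit order; each goes to the latest open slot no later than its deadline.
Profit order: H=80 D=75 F=71 G=48 B=46 C=36 E=27 I=23 A=11
Assign: H→slot 4, D→slot 2, F→slot 1, G→slot 8, B→slot 3, C→slot 7, E skipped, I→slot 6, A skipped.
Slots: [1:F] [2:D] [3:B] [4:H] [6:I] [7:C] [8:G]
Profit = 71 + 75 + 46 + 80 + 23 + 36 + 48 = 379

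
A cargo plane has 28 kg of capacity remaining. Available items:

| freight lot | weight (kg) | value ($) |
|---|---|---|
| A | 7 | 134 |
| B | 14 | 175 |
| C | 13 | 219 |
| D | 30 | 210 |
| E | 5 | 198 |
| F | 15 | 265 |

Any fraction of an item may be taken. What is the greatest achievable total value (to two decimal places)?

613.85

Order: E (198/5=39.60) > A (134/7=19.14) > F (265/15=17.67) > C (219/13=16.85) > B (175/14=12.50) > D (210/30=7.00)
Fill: take E (5 @ 198) → take A (7 @ 134) → take F (15 @ 265) → take 1/13 of C → 16.85; 28/28 used.
Total value = 613.85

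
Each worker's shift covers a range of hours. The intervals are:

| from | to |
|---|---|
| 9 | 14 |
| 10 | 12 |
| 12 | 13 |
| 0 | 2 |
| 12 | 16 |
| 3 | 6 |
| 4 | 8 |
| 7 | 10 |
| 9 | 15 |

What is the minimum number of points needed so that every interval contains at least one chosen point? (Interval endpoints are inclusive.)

4

By right end: [0,2]  [3,6]  [4,8]  [7,10]  [10,12]  [12,13]  [9,14]  [9,15]  [12,16]
[0,2] uncovered → point at 2; [3,6] uncovered → point at 6; [7,10] uncovered → point at 10; [12,13] uncovered → point at 13.
Points: 2, 6, 10, 13 (4 total).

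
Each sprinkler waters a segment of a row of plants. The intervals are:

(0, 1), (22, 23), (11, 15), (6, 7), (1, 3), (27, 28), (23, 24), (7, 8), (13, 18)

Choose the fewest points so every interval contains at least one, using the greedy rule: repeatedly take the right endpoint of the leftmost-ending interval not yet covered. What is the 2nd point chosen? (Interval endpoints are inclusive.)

By right end: [0,1]  [1,3]  [6,7]  [7,8]  [11,15]  [13,18]  [22,23]  [23,24]  [27,28]
[0,1] uncovered → point at 1; [6,7] uncovered → point at 7; [11,15] uncovered → point at 15; [22,23] uncovered → point at 23; [27,28] uncovered → point at 28.
Points: 1, 7, 15, 23, 28 (5 total).

7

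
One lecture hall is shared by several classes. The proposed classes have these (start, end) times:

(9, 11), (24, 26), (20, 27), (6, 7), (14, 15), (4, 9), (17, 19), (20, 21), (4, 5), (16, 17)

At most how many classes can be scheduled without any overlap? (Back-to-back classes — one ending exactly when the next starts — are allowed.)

8

Greedy by earliest finish: after sorting by end time, pick each interval compatible with the last pick.
Sorted by end: (4,5)  (6,7)  (4,9)  (9,11)  (14,15)  (16,17)  (17,19)  (20,21)  (24,26)  (20,27)
take (4,5); take (6,7); skip (4,9); take (9,11); take (14,15); take (16,17); take (17,19); take (20,21); take (24,26).
Selected 8 classes.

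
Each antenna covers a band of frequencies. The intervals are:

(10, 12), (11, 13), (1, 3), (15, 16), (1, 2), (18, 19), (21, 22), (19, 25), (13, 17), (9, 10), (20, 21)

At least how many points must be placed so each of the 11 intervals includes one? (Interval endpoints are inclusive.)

6

Sorted: [1,2] [1,3] [9,10] [10,12] [11,13] [15,16] [13,17] [18,19] [20,21] [21,22] [19,25]
{[1,2],[1,3]} hit by 2; {[9,10],[10,12]} hit by 10; {[11,13]} hit by 13; {[15,16],[13,17]} hit by 16; {[18,19]} hit by 19; {[20,21],[21,22],[19,25]} hit by 21.
Points: 2, 10, 13, 16, 19, 21 (6 total).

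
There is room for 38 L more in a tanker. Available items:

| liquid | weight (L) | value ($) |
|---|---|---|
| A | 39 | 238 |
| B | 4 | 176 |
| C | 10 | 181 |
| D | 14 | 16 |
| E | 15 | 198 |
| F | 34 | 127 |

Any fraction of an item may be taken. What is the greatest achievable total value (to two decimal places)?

609.92

Ratios (sorted): B 44.00, C 18.10, E 13.20, A 6.10, F 3.74, D 1.14
take B (4 @ 176); take C (10 @ 181); take E (15 @ 198); take 9/39 of A → 54.92. Capacity used 38/38.
Total value = 609.92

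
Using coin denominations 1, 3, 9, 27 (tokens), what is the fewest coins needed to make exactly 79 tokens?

Greedy: take as many of the largest coin as possible, then repeat with the remainder.
79 = 2×27 + 2×9 + 2×3 + 1×1
Total coins = 2 + 2 + 2 + 1 = 7

7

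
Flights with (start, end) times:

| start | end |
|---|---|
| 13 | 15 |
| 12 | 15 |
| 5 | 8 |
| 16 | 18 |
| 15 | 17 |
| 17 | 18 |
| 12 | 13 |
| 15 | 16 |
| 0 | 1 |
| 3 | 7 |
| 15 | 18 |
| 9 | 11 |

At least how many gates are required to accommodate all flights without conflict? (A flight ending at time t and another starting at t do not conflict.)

3

The answer is the maximum number of intervals overlapping at any instant.
Events (time:±→running): 0:+→1 1:-→0 3:+→1 5:+→2 7:-→1 8:-→0 9:+→1 11:-→0 12:+→1 12:+→2 13:-→1 13:+→2 15:-→1 15:-→0 15:+→1 15:+→2 15:+→3 … peak 3.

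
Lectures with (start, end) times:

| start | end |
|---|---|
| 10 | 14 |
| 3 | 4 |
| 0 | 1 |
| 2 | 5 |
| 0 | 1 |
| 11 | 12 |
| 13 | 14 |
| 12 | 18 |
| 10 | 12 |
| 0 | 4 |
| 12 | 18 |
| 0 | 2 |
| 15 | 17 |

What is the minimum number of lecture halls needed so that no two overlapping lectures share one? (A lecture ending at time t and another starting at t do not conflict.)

4

Count concurrent intervals with a sweep; the peak is the room count.
starts: [0, 0, 0, 0, 2, 3, 10, 10, 11, 12, 12, 13, 15]
ends:   [1, 1, 2, 4, 4, 5, 12, 12, 14, 14, 17, 18, 18]
s0→1 s0→2 s0→3 s0→4  — peak 4.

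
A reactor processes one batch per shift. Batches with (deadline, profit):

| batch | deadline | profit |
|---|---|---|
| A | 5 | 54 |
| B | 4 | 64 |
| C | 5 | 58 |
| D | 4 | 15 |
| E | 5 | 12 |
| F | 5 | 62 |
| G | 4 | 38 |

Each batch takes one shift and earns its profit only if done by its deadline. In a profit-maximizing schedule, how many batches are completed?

Take jobs in profit order; each goes to the latest open slot no later than its deadline.
Profit order: B=64 F=62 C=58 A=54 G=38 D=15 E=12
Assign: B→slot 4, F→slot 5, C→slot 3, A→slot 2, G→slot 1, D skipped, E skipped.
Slots: [1:G] [2:A] [3:C] [4:B] [5:F]
5 of 7 scheduled.

5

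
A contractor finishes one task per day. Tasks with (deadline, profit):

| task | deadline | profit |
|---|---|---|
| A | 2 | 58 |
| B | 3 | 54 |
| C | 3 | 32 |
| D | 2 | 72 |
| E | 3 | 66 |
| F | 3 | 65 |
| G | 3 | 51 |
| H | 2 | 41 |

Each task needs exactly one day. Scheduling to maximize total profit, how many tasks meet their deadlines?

3

Sort by profit descending; place each in the latest free slot ≤ its deadline.
Profit order: D=72 E=66 F=65 A=58 B=54 G=51 H=41 C=32
Assign: D→slot 2, E→slot 3, F→slot 1, A skipped, B skipped, G skipped, H skipped, C skipped.
Slots: [1:F] [2:D] [3:E]
3 of 8 scheduled.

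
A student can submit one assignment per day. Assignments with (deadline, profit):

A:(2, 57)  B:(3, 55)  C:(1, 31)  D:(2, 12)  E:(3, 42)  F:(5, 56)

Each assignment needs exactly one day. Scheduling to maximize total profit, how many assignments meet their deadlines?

Profit order: A=57 F=56 B=55 E=42 C=31 D=12
Assign: A→slot 2, F→slot 5, B→slot 3, E→slot 1, C skipped, D skipped.
Slots: [1:E] [2:A] [3:B] [5:F]
4 of 6 scheduled.

4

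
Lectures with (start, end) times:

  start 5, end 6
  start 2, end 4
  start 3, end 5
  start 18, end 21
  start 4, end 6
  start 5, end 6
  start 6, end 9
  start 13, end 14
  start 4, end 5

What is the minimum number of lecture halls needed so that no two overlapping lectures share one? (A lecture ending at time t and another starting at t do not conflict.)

3

Events (time:±→running): 2:+→1 3:+→2 4:-→1 4:+→2 4:+→3 … peak 3.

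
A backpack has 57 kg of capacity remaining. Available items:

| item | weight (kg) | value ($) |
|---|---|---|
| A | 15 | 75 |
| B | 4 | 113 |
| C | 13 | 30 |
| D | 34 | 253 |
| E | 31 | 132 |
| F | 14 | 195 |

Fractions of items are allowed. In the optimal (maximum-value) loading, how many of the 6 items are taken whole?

3

Sort by value per unit weight and fill in that order.
Ratios (sorted): B 28.25, F 13.93, D 7.44, A 5.00, E 4.26, C 2.31
take B (4 @ 113); take F (14 @ 195); take D (34 @ 253); take 5/15 of A → 25.00. Capacity used 57/57.
3 item(s) taken whole; one partial (take 5/15 of A).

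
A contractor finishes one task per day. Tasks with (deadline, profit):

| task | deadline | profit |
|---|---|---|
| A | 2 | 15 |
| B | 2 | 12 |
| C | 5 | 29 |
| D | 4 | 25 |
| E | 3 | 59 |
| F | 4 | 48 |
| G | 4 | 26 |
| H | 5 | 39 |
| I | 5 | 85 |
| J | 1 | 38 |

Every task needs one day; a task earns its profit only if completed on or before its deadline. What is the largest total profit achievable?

Sort by profit descending; place each in the latest free slot ≤ its deadline.
Profit order: I=85 E=59 F=48 H=39 J=38 C=29 G=26 D=25 A=15 B=12
Assign: I→slot 5, E→slot 3, F→slot 4, H→slot 2, J→slot 1, C skipped, G skipped, D skipped, A skipped, B skipped.
Slots: [1:J] [2:H] [3:E] [4:F] [5:I]
Profit = 38 + 39 + 59 + 48 + 85 = 269

269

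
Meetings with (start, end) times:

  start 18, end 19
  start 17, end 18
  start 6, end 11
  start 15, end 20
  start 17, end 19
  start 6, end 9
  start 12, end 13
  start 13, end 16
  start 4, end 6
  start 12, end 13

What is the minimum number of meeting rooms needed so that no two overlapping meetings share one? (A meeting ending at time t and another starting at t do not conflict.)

starts: [4, 6, 6, 12, 12, 13, 15, 17, 17, 18]
ends:   [6, 9, 11, 13, 13, 16, 18, 19, 19, 20]
s4→1 e6→0 s6→1 s6→2 e9→1 e11→0 s12→1 s12→2 e13→1 e13→0 s13→1 s15→2 e16→1 s17→2 s17→3  — peak 3.

3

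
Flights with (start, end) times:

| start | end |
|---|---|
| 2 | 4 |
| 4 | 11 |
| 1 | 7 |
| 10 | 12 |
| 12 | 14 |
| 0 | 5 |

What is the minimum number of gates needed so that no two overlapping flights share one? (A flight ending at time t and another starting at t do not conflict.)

3

Events (time:±→running): 0:+→1 1:+→2 2:+→3 … peak 3.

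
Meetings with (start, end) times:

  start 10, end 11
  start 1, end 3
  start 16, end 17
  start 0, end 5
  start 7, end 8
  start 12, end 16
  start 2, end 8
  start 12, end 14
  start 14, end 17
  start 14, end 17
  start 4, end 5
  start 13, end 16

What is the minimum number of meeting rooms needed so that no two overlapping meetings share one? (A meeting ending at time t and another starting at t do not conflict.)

4

starts: [0, 1, 2, 4, 7, 10, 12, 12, 13, 14, 14, 16]
ends:   [3, 5, 5, 8, 8, 11, 14, 16, 16, 17, 17, 17]
s0→1 s1→2 s2→3 e3→2 s4→3 e5→2 e5→1 s7→2 e8→1 e8→0 s10→1 e11→0 s12→1 s12→2 s13→3 e14→2 s14→3 s14→4  — peak 4.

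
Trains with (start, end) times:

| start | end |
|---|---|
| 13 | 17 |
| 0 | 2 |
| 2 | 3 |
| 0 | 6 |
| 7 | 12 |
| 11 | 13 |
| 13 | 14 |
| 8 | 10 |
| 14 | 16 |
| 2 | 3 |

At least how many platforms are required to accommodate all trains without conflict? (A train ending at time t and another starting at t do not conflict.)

Count concurrent intervals with a sweep; the peak is the room count.
starts: [0, 0, 2, 2, 7, 8, 11, 13, 13, 14]
ends:   [2, 3, 3, 6, 10, 12, 13, 14, 16, 17]
s0→1 s0→2 e2→1 s2→2 s2→3  — peak 3.

3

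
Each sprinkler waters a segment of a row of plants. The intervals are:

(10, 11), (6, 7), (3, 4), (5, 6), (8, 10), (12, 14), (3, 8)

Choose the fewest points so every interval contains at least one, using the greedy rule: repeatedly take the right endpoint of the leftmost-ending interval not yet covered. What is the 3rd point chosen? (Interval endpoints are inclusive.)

10

Sort by right endpoint; whenever an interval is uncovered, place a point at its right end.
By right end: [3,4]  [5,6]  [6,7]  [3,8]  [8,10]  [10,11]  [12,14]
[3,4] uncovered → point at 4; [5,6] uncovered → point at 6; [8,10] uncovered → point at 10; [12,14] uncovered → point at 14.
Points: 4, 6, 10, 14 (4 total).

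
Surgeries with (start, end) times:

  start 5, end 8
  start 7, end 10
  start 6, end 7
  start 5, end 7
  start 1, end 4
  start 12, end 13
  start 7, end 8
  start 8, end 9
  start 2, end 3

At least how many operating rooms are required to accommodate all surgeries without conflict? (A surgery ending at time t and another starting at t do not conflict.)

3

The answer is the maximum number of intervals overlapping at any instant.
starts: [1, 2, 5, 5, 6, 7, 7, 8, 12]
ends:   [3, 4, 7, 7, 8, 8, 9, 10, 13]
s1→1 s2→2 e3→1 e4→0 s5→1 s5→2 s6→3  — peak 3.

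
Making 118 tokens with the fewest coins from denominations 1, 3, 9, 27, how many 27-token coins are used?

118 = 4×27 + 1×9 + 1×1
Count of 27: 4

4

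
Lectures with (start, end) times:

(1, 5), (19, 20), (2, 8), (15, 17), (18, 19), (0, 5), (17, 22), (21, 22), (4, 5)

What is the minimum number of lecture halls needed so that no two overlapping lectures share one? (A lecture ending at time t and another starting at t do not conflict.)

4

starts: [0, 1, 2, 4, 15, 17, 18, 19, 21]
ends:   [5, 5, 5, 8, 17, 19, 20, 22, 22]
s0→1 s1→2 s2→3 s4→4  — peak 4.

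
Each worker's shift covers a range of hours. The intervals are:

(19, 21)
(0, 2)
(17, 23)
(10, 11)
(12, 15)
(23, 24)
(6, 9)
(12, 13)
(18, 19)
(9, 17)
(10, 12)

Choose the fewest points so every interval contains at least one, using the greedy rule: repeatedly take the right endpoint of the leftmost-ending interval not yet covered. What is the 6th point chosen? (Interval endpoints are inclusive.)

24

Process intervals by earliest right end; each time one isn't hit yet, stab at its right endpoint.
Sorted: [0,2] [6,9] [10,11] [10,12] [12,13] [12,15] [9,17] [18,19] [19,21] [17,23] [23,24]
{[0,2]} hit by 2; {[6,9]} hit by 9; {[10,11],[10,12]} hit by 11; {[12,13],[12,15],[9,17]} hit by 13; {[18,19],[19,21],[17,23]} hit by 19; {[23,24]} hit by 24.
Points: 2, 9, 11, 13, 19, 24 (6 total).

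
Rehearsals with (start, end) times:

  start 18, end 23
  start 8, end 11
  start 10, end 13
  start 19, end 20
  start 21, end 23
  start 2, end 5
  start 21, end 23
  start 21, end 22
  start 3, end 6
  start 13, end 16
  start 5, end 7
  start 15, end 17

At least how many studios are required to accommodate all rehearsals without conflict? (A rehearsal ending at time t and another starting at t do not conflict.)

starts: [2, 3, 5, 8, 10, 13, 15, 18, 19, 21, 21, 21]
ends:   [5, 6, 7, 11, 13, 16, 17, 20, 22, 23, 23, 23]
s2→1 s3→2 e5→1 s5→2 e6→1 e7→0 s8→1 s10→2 e11→1 e13→0 s13→1 s15→2 e16→1 e17→0 s18→1 s19→2 e20→1 s21→2 s21→3 s21→4  — peak 4.

4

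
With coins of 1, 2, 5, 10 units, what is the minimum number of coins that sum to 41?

41 = 4×10 + 1×1
Total coins = 4 + 1 = 5

5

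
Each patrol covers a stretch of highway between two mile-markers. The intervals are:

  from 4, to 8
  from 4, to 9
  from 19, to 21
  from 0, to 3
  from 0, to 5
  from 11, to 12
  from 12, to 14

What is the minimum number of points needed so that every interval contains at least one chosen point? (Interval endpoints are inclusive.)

4

Process intervals by earliest right end; each time one isn't hit yet, stab at its right endpoint.
Sorted: [0,3] [0,5] [4,8] [4,9] [11,12] [12,14] [19,21]
{[0,3],[0,5]} hit by 3; {[4,8],[4,9]} hit by 8; {[11,12],[12,14]} hit by 12; {[19,21]} hit by 21.
Points: 3, 8, 12, 21 (4 total).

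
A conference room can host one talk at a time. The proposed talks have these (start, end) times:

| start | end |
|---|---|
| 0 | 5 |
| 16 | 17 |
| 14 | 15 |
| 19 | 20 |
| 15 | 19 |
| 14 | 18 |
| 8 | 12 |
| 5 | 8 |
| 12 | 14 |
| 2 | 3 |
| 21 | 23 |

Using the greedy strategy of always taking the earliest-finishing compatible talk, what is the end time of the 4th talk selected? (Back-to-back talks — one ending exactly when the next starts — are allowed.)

Sorted by end: (2,3)  (0,5)  (5,8)  (8,12)  (12,14)  (14,15)  (16,17)  (14,18)  (15,19)  (19,20)  (21,23)
take (2,3); take (5,8); take (8,12); take (12,14); take (14,15); take (16,17); take (19,20); take (21,23).
Selected: (2,3) (5,8) (8,12) (12,14) (14,15) (16,17) (19,20) (21,23)

14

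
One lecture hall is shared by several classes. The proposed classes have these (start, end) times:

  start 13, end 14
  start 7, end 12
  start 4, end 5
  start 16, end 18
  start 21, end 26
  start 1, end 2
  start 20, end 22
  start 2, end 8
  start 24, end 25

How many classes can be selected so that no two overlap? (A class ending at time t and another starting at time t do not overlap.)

Sorted by end: (1,2)  (4,5)  (2,8)  (7,12)  (13,14)  (16,18)  (20,22)  (24,25)  (21,26)
take (1,2); take (4,5); take (7,12); take (13,14); take (16,18); take (20,22); take (24,25); skip (21,26).
Selected 7 classes.

7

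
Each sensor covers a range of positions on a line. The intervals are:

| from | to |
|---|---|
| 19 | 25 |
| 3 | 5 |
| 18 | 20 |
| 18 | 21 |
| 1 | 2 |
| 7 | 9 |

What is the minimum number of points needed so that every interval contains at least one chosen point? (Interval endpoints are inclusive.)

4

Sort by right endpoint; whenever an interval is uncovered, place a point at its right end.
By right end: [1,2]  [3,5]  [7,9]  [18,20]  [18,21]  [19,25]
[1,2] uncovered → point at 2; [3,5] uncovered → point at 5; [7,9] uncovered → point at 9; [18,20] uncovered → point at 20.
Points: 2, 5, 9, 20 (4 total).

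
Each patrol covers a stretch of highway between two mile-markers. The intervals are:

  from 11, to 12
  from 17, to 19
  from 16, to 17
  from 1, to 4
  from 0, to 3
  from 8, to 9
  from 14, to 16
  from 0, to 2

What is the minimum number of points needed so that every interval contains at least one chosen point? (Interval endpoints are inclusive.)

Process intervals by earliest right end; each time one isn't hit yet, stab at its right endpoint.
Sorted: [0,2] [0,3] [1,4] [8,9] [11,12] [14,16] [16,17] [17,19]
{[0,2],[0,3],[1,4]} hit by 2; {[8,9]} hit by 9; {[11,12]} hit by 12; {[14,16],[16,17]} hit by 16; {[17,19]} hit by 19.
Points: 2, 9, 12, 16, 19 (5 total).

5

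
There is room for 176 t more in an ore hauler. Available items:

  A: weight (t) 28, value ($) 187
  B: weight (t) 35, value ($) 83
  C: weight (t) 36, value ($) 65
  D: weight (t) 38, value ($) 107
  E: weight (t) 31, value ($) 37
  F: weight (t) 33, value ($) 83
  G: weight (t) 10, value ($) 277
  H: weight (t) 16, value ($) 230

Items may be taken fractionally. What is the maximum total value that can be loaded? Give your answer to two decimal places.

Order: G (277/10=27.70) > H (230/16=14.38) > A (187/28=6.68) > D (107/38=2.82) > F (83/33=2.52) > B (83/35=2.37) > C (65/36=1.81) > E (37/31=1.19)
Fill: take G (10 @ 277) → take H (16 @ 230) → take A (28 @ 187) → take D (38 @ 107) → take F (33 @ 83) → take B (35 @ 83) → take 16/36 of C → 28.89; 176/176 used.
Total value = 995.89

995.89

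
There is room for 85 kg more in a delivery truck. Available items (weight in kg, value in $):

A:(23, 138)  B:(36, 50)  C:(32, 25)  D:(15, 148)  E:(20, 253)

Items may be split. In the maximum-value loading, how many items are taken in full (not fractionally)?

3

Sort by value per unit weight and fill in that order.
Ratios (sorted): E 12.65, D 9.87, A 6.00, B 1.39, C 0.78
take E (20 @ 253); take D (15 @ 148); take A (23 @ 138); take 27/36 of B → 37.50. Capacity used 85/85.
3 item(s) taken whole; one partial (take 27/36 of B).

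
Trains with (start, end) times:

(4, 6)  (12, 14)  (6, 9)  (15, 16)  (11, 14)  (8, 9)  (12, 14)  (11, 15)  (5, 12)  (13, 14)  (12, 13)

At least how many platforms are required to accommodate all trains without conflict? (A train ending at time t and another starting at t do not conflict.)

5

starts: [4, 5, 6, 8, 11, 11, 12, 12, 12, 13, 15]
ends:   [6, 9, 9, 12, 13, 14, 14, 14, 14, 15, 16]
s4→1 s5→2 e6→1 s6→2 s8→3 e9→2 e9→1 s11→2 s11→3 e12→2 s12→3 s12→4 s12→5  — peak 5.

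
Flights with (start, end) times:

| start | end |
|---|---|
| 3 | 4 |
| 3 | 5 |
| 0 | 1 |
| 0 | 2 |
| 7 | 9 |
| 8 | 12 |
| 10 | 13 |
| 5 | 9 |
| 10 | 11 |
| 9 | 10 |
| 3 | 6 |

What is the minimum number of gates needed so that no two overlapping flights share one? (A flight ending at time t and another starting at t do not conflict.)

3

Count concurrent intervals with a sweep; the peak is the room count.
starts: [0, 0, 3, 3, 3, 5, 7, 8, 9, 10, 10]
ends:   [1, 2, 4, 5, 6, 9, 9, 10, 11, 12, 13]
s0→1 s0→2 e1→1 e2→0 s3→1 s3→2 s3→3  — peak 3.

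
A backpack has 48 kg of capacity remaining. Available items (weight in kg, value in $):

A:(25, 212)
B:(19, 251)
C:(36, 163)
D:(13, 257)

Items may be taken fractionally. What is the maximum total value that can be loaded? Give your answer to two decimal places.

Ratios (sorted): D 19.77, B 13.21, A 8.48, C 4.53
take D (13 @ 257); take B (19 @ 251); take 16/25 of A → 135.68. Capacity used 48/48.
Total value = 643.68

643.68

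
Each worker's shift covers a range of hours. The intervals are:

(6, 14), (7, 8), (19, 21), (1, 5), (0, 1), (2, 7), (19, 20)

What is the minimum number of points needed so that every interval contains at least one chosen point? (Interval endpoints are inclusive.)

3

Sort by right endpoint; whenever an interval is uncovered, place a point at its right end.
By right end: [0,1]  [1,5]  [2,7]  [7,8]  [6,14]  [19,20]  [19,21]
[0,1] uncovered → point at 1; [2,7] uncovered → point at 7; [19,20] uncovered → point at 20.
Points: 1, 7, 20 (3 total).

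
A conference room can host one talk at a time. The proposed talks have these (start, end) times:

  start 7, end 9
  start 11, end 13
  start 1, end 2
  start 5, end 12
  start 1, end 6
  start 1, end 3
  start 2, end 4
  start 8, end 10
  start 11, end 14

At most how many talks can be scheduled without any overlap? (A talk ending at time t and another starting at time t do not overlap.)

4

By end time: (1,2), (1,3), (2,4), (1,6), (7,9), (8,10), (5,12), (11,13), (11,14).
Pick (1,2); next start ≥ 2 → (2,4); next start ≥ 4 → (7,9); next start ≥ 9 → (11,13).
Selected 4 talks.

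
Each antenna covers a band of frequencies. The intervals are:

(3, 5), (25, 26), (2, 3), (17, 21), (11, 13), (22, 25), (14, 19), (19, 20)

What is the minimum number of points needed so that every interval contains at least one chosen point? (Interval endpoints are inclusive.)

4

Sort by right endpoint; whenever an interval is uncovered, place a point at its right end.
Sorted: [2,3] [3,5] [11,13] [14,19] [19,20] [17,21] [22,25] [25,26]
{[2,3],[3,5]} hit by 3; {[11,13]} hit by 13; {[14,19],[19,20],[17,21]} hit by 19; {[22,25],[25,26]} hit by 25.
Points: 3, 13, 19, 25 (4 total).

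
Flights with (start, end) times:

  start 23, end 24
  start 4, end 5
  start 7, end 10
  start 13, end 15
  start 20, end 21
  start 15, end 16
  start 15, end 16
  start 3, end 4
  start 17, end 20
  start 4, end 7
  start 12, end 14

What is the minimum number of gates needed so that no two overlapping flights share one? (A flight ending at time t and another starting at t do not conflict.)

Events (time:±→running): 3:+→1 4:-→0 4:+→1 4:+→2 … peak 2.

2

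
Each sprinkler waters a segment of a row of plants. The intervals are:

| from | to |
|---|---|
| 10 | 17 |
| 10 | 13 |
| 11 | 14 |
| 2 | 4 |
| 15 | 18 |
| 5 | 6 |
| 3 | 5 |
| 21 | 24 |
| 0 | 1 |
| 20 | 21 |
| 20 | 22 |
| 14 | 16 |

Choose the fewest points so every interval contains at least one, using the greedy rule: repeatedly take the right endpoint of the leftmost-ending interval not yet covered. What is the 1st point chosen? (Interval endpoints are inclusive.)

1

Process intervals by earliest right end; each time one isn't hit yet, stab at its right endpoint.
Sorted: [0,1] [2,4] [3,5] [5,6] [10,13] [11,14] [14,16] [10,17] [15,18] [20,21] [20,22] [21,24]
{[0,1]} hit by 1; {[2,4],[3,5]} hit by 4; {[5,6]} hit by 6; {[10,13],[11,14]} hit by 13; {[14,16],[10,17],[15,18]} hit by 16; {[20,21],[20,22],[21,24]} hit by 21.
Points: 1, 4, 6, 13, 16, 21 (6 total).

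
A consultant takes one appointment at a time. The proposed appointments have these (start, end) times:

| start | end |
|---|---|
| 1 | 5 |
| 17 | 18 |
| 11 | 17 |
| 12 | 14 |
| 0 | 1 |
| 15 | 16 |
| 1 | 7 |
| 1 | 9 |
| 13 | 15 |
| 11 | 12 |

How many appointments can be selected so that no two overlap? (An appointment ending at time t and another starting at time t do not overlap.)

6

By end time: (0,1), (1,5), (1,7), (1,9), (11,12), (12,14), (13,15), (15,16), (11,17), (17,18).
Pick (0,1); next start ≥ 1 → (1,5); next start ≥ 5 → (11,12); next start ≥ 12 → (12,14); next start ≥ 14 → (15,16); next start ≥ 16 → (17,18).
Selected 6 appointments.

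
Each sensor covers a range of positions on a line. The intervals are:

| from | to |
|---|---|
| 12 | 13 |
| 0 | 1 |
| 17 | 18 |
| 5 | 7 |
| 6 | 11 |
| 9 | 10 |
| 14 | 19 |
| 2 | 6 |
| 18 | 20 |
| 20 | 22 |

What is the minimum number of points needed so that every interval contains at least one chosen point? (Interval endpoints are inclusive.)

Sort by right endpoint; whenever an interval is uncovered, place a point at its right end.
By right end: [0,1]  [2,6]  [5,7]  [9,10]  [6,11]  [12,13]  [17,18]  [14,19]  [18,20]  [20,22]
[0,1] uncovered → point at 1; [2,6] uncovered → point at 6; [9,10] uncovered → point at 10; [12,13] uncovered → point at 13; [17,18] uncovered → point at 18; [20,22] uncovered → point at 22.
Points: 1, 6, 10, 13, 18, 22 (6 total).

6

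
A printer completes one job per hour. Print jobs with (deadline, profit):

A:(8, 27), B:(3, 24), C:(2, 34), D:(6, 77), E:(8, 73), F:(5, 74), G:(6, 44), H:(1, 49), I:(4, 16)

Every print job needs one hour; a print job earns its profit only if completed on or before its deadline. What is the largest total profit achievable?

Profit order: D=77 F=74 E=73 H=49 G=44 C=34 A=27 B=24 I=16
Assign: D→slot 6, F→slot 5, E→slot 8, H→slot 1, G→slot 4, C→slot 2, A→slot 7, B→slot 3, I skipped.
Slots: [1:H] [2:C] [3:B] [4:G] [5:F] [6:D] [7:A] [8:E]
Profit = 49 + 34 + 24 + 44 + 74 + 77 + 27 + 73 = 402

402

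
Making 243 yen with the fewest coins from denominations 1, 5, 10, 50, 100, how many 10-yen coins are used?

Use the largest denomination that fits, subtract, and repeat.
243 − 2×100→43 − 4×10→3 − 3×1→0
Count of 10: 4

4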